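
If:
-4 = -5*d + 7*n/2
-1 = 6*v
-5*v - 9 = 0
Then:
No Solution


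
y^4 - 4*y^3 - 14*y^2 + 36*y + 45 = (y - 5)*(y - 3)*(y + 1)*(y + 3)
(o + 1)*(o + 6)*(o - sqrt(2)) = o^3 - sqrt(2)*o^2 + 7*o^2 - 7*sqrt(2)*o + 6*o - 6*sqrt(2)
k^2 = k^2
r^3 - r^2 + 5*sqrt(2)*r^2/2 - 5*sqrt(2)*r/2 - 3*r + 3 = (r - 1)*(r - sqrt(2)/2)*(r + 3*sqrt(2))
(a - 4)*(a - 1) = a^2 - 5*a + 4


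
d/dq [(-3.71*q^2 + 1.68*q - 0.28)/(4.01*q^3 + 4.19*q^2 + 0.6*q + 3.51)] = (14.8771*q^4 - 13.4736*q^3 - 5.8968*q^2 - 23.6978*q + 6.0648)/(16.0801*q^6 + 33.6038*q^5 + 22.3681*q^4 + 33.1782*q^3 + 29.7738*q^2 + 4.212*q + 12.3201)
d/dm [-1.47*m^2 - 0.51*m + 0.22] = -2.94*m - 0.51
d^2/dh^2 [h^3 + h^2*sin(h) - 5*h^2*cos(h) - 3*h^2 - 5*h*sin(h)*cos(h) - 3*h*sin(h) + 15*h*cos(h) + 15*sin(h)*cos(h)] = -h^2*sin(h) + 5*h^2*cos(h) + 23*h*sin(h) + 10*h*sin(2*h) - 11*h*cos(h) + 6*h - 28*sin(h) - 30*sin(2*h) - 16*cos(h) - 10*cos(2*h) - 6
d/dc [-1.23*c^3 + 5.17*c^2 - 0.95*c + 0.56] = -3.69*c^2 + 10.34*c - 0.95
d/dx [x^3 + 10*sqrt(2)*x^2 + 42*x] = 3*x^2 + 20*sqrt(2)*x + 42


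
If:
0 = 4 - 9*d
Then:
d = 4/9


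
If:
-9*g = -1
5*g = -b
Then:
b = -5/9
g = 1/9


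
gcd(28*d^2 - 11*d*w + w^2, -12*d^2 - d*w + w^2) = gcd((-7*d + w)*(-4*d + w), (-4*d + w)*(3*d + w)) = -4*d + w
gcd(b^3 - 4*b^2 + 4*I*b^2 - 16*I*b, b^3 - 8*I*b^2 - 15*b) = b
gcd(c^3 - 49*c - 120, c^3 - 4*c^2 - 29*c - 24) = c^2 - 5*c - 24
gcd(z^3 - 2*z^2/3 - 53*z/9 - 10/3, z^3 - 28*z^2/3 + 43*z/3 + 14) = z^2 - 7*z/3 - 2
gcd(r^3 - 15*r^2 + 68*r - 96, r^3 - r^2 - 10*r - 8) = r - 4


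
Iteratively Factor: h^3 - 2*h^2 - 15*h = (h)*(h^2 - 2*h - 15) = h*(h - 5)*(h + 3)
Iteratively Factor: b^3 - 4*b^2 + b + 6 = (b - 2)*(b^2 - 2*b - 3) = (b - 3)*(b - 2)*(b + 1)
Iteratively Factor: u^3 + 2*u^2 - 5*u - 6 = (u - 2)*(u^2 + 4*u + 3) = (u - 2)*(u + 1)*(u + 3)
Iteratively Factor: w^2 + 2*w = (w + 2)*(w)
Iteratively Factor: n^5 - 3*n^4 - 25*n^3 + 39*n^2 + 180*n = (n + 3)*(n^4 - 6*n^3 - 7*n^2 + 60*n) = (n + 3)^2*(n^3 - 9*n^2 + 20*n) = (n - 5)*(n + 3)^2*(n^2 - 4*n) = (n - 5)*(n - 4)*(n + 3)^2*(n)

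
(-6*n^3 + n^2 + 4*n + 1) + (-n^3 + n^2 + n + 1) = -7*n^3 + 2*n^2 + 5*n + 2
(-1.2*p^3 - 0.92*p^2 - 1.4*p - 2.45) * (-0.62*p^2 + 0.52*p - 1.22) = 0.744*p^5 - 0.0536*p^4 + 1.8536*p^3 + 1.9134*p^2 + 0.434*p + 2.989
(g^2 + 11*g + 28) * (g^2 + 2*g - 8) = g^4 + 13*g^3 + 42*g^2 - 32*g - 224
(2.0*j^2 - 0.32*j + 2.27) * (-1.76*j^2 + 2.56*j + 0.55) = -3.52*j^4 + 5.6832*j^3 - 3.7144*j^2 + 5.6352*j + 1.2485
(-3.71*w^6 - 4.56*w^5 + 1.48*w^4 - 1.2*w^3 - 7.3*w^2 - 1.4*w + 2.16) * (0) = 0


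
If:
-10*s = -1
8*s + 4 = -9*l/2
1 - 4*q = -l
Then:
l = -16/15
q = -1/60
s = 1/10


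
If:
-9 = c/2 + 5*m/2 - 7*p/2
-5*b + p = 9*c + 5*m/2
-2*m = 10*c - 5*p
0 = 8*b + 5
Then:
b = -5/8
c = 1787/1708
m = -3415/1708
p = 552/427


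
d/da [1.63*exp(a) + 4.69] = 1.63*exp(a)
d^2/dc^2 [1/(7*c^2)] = 6/(7*c^4)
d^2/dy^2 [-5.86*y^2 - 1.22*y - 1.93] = -11.7200000000000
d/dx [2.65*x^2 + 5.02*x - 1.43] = 5.3*x + 5.02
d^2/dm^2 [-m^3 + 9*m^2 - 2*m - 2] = 18 - 6*m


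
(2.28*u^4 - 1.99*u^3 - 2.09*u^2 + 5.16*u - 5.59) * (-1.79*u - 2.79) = -4.0812*u^5 - 2.7991*u^4 + 9.2932*u^3 - 3.4053*u^2 - 4.3903*u + 15.5961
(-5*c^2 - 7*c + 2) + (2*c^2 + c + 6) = -3*c^2 - 6*c + 8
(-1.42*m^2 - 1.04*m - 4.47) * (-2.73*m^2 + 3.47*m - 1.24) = 3.8766*m^4 - 2.0882*m^3 + 10.3551*m^2 - 14.2213*m + 5.5428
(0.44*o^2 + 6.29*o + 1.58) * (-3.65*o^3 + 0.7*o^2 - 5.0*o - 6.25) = -1.606*o^5 - 22.6505*o^4 - 3.564*o^3 - 33.094*o^2 - 47.2125*o - 9.875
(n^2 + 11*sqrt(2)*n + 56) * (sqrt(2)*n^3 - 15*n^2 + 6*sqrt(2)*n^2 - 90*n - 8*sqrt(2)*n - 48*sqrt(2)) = sqrt(2)*n^5 + 7*n^4 + 6*sqrt(2)*n^4 - 117*sqrt(2)*n^3 + 42*n^3 - 1016*n^2 - 702*sqrt(2)*n^2 - 6096*n - 448*sqrt(2)*n - 2688*sqrt(2)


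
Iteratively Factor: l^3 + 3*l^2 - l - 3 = (l + 3)*(l^2 - 1) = (l + 1)*(l + 3)*(l - 1)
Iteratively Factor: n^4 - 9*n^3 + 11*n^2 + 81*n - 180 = (n - 3)*(n^3 - 6*n^2 - 7*n + 60) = (n - 4)*(n - 3)*(n^2 - 2*n - 15) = (n - 5)*(n - 4)*(n - 3)*(n + 3)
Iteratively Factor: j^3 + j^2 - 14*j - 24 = (j + 2)*(j^2 - j - 12) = (j + 2)*(j + 3)*(j - 4)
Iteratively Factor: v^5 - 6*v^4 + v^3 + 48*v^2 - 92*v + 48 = (v - 1)*(v^4 - 5*v^3 - 4*v^2 + 44*v - 48) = (v - 2)*(v - 1)*(v^3 - 3*v^2 - 10*v + 24) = (v - 2)*(v - 1)*(v + 3)*(v^2 - 6*v + 8) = (v - 4)*(v - 2)*(v - 1)*(v + 3)*(v - 2)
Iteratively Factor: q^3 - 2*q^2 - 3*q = (q + 1)*(q^2 - 3*q) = (q - 3)*(q + 1)*(q)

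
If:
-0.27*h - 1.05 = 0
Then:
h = -3.89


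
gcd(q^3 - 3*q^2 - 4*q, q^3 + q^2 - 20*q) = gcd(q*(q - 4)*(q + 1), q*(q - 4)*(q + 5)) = q^2 - 4*q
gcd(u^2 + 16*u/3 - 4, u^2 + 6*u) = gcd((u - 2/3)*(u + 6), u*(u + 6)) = u + 6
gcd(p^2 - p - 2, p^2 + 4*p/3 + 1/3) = p + 1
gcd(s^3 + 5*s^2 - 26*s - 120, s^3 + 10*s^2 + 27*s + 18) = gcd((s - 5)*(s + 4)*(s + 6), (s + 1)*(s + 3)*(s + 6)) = s + 6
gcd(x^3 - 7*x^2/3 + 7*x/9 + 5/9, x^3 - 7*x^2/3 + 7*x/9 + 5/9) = x^3 - 7*x^2/3 + 7*x/9 + 5/9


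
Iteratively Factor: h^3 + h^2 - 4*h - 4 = (h - 2)*(h^2 + 3*h + 2) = (h - 2)*(h + 2)*(h + 1)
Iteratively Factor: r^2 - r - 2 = (r - 2)*(r + 1)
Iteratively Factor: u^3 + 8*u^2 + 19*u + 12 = (u + 3)*(u^2 + 5*u + 4) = (u + 3)*(u + 4)*(u + 1)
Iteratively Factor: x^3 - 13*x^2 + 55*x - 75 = (x - 5)*(x^2 - 8*x + 15) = (x - 5)^2*(x - 3)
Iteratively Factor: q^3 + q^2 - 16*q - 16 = (q + 4)*(q^2 - 3*q - 4) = (q - 4)*(q + 4)*(q + 1)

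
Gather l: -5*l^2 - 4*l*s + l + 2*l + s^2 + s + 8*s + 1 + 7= -5*l^2 + l*(3 - 4*s) + s^2 + 9*s + 8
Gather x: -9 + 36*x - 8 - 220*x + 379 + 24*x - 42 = 320 - 160*x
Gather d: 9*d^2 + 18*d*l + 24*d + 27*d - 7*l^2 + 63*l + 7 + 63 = 9*d^2 + d*(18*l + 51) - 7*l^2 + 63*l + 70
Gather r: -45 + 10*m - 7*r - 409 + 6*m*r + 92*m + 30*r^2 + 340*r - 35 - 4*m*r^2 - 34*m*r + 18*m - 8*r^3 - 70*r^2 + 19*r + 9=120*m - 8*r^3 + r^2*(-4*m - 40) + r*(352 - 28*m) - 480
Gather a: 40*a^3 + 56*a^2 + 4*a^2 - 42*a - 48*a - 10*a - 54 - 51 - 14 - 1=40*a^3 + 60*a^2 - 100*a - 120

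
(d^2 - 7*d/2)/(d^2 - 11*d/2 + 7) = d/(d - 2)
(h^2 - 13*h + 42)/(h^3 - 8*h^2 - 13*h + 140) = (h - 6)/(h^2 - h - 20)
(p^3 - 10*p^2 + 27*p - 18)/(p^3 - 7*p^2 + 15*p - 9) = (p - 6)/(p - 3)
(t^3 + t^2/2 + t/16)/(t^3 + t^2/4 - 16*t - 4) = t*(4*t + 1)/(4*(t^2 - 16))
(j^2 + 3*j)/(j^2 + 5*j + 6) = j/(j + 2)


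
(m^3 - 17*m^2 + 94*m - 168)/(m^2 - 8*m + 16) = (m^2 - 13*m + 42)/(m - 4)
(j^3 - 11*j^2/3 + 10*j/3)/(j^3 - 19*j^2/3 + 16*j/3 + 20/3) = j*(3*j - 5)/(3*j^2 - 13*j - 10)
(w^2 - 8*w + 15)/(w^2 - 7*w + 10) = (w - 3)/(w - 2)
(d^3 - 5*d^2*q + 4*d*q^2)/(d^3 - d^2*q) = (d - 4*q)/d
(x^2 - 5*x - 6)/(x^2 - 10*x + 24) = (x + 1)/(x - 4)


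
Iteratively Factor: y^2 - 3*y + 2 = (y - 2)*(y - 1)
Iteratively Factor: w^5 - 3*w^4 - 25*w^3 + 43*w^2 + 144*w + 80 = (w + 1)*(w^4 - 4*w^3 - 21*w^2 + 64*w + 80) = (w + 1)^2*(w^3 - 5*w^2 - 16*w + 80) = (w + 1)^2*(w + 4)*(w^2 - 9*w + 20) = (w - 5)*(w + 1)^2*(w + 4)*(w - 4)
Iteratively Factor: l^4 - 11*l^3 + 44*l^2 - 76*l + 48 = (l - 2)*(l^3 - 9*l^2 + 26*l - 24) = (l - 4)*(l - 2)*(l^2 - 5*l + 6) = (l - 4)*(l - 3)*(l - 2)*(l - 2)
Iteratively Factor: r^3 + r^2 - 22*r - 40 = (r + 4)*(r^2 - 3*r - 10) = (r + 2)*(r + 4)*(r - 5)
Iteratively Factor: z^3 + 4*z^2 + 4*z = (z + 2)*(z^2 + 2*z) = z*(z + 2)*(z + 2)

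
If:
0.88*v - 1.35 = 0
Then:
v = 1.53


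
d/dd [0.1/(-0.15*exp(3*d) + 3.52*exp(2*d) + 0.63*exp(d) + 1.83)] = (0.045*exp(2*d) - 0.704*exp(d) - 0.063)*exp(d)/(-0.15*exp(3*d) + 3.52*exp(2*d) + 0.63*exp(d) + 1.83)^2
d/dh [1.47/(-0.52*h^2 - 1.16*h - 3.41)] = (1.5288*h + 1.7052)/(0.52*h^2 + 1.16*h + 3.41)^2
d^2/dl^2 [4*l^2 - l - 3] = 8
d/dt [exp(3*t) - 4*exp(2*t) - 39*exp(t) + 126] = (3*exp(2*t) - 8*exp(t) - 39)*exp(t)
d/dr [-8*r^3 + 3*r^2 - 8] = 6*r*(1 - 4*r)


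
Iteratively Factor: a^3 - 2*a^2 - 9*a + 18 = (a + 3)*(a^2 - 5*a + 6) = (a - 3)*(a + 3)*(a - 2)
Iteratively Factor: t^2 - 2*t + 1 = (t - 1)*(t - 1)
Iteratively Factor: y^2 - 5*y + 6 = (y - 3)*(y - 2)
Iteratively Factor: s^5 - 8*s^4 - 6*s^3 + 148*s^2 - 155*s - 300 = (s - 3)*(s^4 - 5*s^3 - 21*s^2 + 85*s + 100) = (s - 3)*(s + 1)*(s^3 - 6*s^2 - 15*s + 100) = (s - 5)*(s - 3)*(s + 1)*(s^2 - s - 20) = (s - 5)*(s - 3)*(s + 1)*(s + 4)*(s - 5)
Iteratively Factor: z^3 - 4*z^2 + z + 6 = (z + 1)*(z^2 - 5*z + 6) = (z - 2)*(z + 1)*(z - 3)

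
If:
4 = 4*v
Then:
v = 1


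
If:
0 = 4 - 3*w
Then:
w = 4/3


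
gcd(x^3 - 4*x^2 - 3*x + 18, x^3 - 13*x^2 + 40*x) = 1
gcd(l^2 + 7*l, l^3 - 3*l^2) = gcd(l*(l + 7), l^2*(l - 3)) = l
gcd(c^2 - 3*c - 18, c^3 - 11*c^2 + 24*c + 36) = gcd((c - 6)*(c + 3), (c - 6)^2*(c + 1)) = c - 6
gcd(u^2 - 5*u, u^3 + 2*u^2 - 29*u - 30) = u - 5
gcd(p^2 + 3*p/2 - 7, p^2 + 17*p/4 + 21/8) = p + 7/2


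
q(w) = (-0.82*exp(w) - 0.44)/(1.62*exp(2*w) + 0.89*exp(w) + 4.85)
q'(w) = (-0.82*exp(w) - 0.44)*(-3.24*exp(2*w) - 0.89*exp(w))/(1.62*exp(2*w) + 0.89*exp(w) + 4.85)^2 - 0.82*exp(w)/(1.62*exp(2*w) + 0.89*exp(w) + 4.85)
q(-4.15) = -0.09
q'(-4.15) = -0.00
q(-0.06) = -0.17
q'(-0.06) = -0.02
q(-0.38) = -0.16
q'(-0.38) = -0.04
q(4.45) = -0.01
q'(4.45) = 0.01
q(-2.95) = -0.10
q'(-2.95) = -0.01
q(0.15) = -0.17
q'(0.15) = -0.00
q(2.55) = -0.04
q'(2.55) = 0.04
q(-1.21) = -0.13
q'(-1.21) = -0.03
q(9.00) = 0.00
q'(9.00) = 0.00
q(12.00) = 0.00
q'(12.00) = 0.00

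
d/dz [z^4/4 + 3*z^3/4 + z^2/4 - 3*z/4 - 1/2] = z^3 + 9*z^2/4 + z/2 - 3/4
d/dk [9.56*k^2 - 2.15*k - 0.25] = 19.12*k - 2.15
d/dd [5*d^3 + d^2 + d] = 15*d^2 + 2*d + 1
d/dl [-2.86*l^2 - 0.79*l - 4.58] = -5.72*l - 0.79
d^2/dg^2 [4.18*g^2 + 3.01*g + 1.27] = 8.36000000000000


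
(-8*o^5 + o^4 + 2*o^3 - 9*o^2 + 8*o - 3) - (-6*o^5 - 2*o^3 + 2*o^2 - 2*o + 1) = -2*o^5 + o^4 + 4*o^3 - 11*o^2 + 10*o - 4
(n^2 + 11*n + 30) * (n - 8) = n^3 + 3*n^2 - 58*n - 240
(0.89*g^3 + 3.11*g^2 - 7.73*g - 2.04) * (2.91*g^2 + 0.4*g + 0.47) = 2.5899*g^5 + 9.4061*g^4 - 20.832*g^3 - 7.5667*g^2 - 4.4491*g - 0.9588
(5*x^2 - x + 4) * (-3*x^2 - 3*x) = -15*x^4 - 12*x^3 - 9*x^2 - 12*x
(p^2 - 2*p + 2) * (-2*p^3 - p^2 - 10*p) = -2*p^5 + 3*p^4 - 12*p^3 + 18*p^2 - 20*p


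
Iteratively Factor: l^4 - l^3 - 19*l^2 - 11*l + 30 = (l + 3)*(l^3 - 4*l^2 - 7*l + 10) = (l - 5)*(l + 3)*(l^2 + l - 2) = (l - 5)*(l + 2)*(l + 3)*(l - 1)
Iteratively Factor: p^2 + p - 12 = (p - 3)*(p + 4)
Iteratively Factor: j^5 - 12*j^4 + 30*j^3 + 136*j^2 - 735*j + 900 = (j - 3)*(j^4 - 9*j^3 + 3*j^2 + 145*j - 300) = (j - 3)^2*(j^3 - 6*j^2 - 15*j + 100) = (j - 3)^2*(j + 4)*(j^2 - 10*j + 25) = (j - 5)*(j - 3)^2*(j + 4)*(j - 5)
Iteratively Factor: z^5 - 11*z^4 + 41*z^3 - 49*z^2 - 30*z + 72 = (z - 3)*(z^4 - 8*z^3 + 17*z^2 + 2*z - 24) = (z - 3)*(z - 2)*(z^3 - 6*z^2 + 5*z + 12) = (z - 3)^2*(z - 2)*(z^2 - 3*z - 4) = (z - 4)*(z - 3)^2*(z - 2)*(z + 1)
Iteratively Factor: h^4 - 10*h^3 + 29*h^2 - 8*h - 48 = (h - 4)*(h^3 - 6*h^2 + 5*h + 12) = (h - 4)*(h - 3)*(h^2 - 3*h - 4) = (h - 4)^2*(h - 3)*(h + 1)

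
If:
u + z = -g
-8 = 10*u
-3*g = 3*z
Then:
No Solution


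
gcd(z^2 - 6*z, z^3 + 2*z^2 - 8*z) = z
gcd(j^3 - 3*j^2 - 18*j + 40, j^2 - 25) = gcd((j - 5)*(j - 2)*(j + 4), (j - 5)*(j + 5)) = j - 5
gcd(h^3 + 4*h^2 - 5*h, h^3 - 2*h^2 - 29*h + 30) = h^2 + 4*h - 5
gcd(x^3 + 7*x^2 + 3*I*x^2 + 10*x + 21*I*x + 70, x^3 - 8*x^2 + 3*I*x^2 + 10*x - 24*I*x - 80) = x^2 + 3*I*x + 10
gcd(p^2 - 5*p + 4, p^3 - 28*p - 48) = 1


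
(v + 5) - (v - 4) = 9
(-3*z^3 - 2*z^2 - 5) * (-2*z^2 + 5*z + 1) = 6*z^5 - 11*z^4 - 13*z^3 + 8*z^2 - 25*z - 5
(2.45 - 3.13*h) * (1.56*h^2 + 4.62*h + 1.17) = -4.8828*h^3 - 10.6386*h^2 + 7.6569*h + 2.8665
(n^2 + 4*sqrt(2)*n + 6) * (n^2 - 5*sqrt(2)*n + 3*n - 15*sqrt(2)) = n^4 - sqrt(2)*n^3 + 3*n^3 - 34*n^2 - 3*sqrt(2)*n^2 - 102*n - 30*sqrt(2)*n - 90*sqrt(2)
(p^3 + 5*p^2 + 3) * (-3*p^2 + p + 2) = -3*p^5 - 14*p^4 + 7*p^3 + p^2 + 3*p + 6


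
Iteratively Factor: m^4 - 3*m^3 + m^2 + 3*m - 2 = (m - 1)*(m^3 - 2*m^2 - m + 2) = (m - 2)*(m - 1)*(m^2 - 1) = (m - 2)*(m - 1)*(m + 1)*(m - 1)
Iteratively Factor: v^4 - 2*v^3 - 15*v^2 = (v + 3)*(v^3 - 5*v^2) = v*(v + 3)*(v^2 - 5*v) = v*(v - 5)*(v + 3)*(v)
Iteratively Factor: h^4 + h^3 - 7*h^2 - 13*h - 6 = (h + 2)*(h^3 - h^2 - 5*h - 3) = (h + 1)*(h + 2)*(h^2 - 2*h - 3) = (h + 1)^2*(h + 2)*(h - 3)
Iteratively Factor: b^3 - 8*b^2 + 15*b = (b - 3)*(b^2 - 5*b) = b*(b - 3)*(b - 5)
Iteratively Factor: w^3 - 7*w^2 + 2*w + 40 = (w - 5)*(w^2 - 2*w - 8) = (w - 5)*(w - 4)*(w + 2)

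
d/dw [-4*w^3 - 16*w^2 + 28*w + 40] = -12*w^2 - 32*w + 28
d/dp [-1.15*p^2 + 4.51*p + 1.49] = 4.51 - 2.3*p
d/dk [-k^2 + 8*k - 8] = 8 - 2*k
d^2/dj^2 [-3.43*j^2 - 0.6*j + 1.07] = -6.86000000000000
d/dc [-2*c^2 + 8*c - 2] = 8 - 4*c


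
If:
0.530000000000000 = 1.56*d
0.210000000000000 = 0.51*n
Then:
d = 0.34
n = 0.41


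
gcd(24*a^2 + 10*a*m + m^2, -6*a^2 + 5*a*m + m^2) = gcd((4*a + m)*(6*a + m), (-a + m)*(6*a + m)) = 6*a + m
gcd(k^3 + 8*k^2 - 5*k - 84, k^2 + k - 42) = k + 7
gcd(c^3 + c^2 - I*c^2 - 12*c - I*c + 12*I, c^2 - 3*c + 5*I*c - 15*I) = c - 3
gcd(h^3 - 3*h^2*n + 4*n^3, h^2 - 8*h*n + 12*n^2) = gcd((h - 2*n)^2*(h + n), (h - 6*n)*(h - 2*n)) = h - 2*n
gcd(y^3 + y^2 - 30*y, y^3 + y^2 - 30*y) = y^3 + y^2 - 30*y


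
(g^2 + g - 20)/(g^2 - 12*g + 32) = (g + 5)/(g - 8)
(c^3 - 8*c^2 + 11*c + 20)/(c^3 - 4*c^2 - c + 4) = (c - 5)/(c - 1)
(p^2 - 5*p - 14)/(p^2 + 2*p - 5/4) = 4*(p^2 - 5*p - 14)/(4*p^2 + 8*p - 5)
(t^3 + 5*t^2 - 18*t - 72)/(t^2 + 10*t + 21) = (t^2 + 2*t - 24)/(t + 7)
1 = 1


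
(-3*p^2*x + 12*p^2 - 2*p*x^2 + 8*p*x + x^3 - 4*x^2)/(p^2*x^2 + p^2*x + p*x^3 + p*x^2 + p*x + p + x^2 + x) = (-3*p*x + 12*p + x^2 - 4*x)/(p*x^2 + p*x + x + 1)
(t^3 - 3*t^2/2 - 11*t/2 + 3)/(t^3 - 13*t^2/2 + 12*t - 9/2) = (t + 2)/(t - 3)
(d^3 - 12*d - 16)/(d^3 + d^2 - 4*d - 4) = (d^2 - 2*d - 8)/(d^2 - d - 2)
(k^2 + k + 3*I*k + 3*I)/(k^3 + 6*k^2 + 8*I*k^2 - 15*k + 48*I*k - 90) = (k + 1)/(k^2 + k*(6 + 5*I) + 30*I)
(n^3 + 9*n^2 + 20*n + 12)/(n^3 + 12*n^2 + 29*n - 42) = (n^2 + 3*n + 2)/(n^2 + 6*n - 7)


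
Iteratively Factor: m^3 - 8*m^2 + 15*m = (m - 3)*(m^2 - 5*m) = m*(m - 3)*(m - 5)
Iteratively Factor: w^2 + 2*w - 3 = (w + 3)*(w - 1)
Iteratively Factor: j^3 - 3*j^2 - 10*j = (j - 5)*(j^2 + 2*j) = j*(j - 5)*(j + 2)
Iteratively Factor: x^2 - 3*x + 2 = (x - 1)*(x - 2)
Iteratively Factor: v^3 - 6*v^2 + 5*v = (v - 5)*(v^2 - v) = (v - 5)*(v - 1)*(v)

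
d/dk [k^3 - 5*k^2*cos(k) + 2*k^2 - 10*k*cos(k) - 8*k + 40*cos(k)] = 5*k^2*sin(k) + 3*k^2 - 10*sqrt(2)*k*cos(k + pi/4) + 4*k - 40*sin(k) - 10*cos(k) - 8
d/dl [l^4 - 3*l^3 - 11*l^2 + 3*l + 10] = 4*l^3 - 9*l^2 - 22*l + 3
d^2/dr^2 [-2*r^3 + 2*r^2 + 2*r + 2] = 4 - 12*r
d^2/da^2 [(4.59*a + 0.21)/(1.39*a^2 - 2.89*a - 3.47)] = ((25.9464 - 38.2806*a)*(-1.39*a^2 + 2.89*a + 3.47) - (2.78*a - 2.89)*(4.59*a + 0.21)*(5.56*a - 5.78))/(-1.39*a^2 + 2.89*a + 3.47)^3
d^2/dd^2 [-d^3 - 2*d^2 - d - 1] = -6*d - 4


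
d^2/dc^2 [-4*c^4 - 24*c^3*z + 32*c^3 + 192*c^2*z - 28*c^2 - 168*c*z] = -48*c^2 - 144*c*z + 192*c + 384*z - 56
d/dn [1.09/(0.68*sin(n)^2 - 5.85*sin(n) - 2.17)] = (6.3765 - 1.4824*sin(n))*cos(n)/(-0.68*sin(n)^2 + 5.85*sin(n) + 2.17)^2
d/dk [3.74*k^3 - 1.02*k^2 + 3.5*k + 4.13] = 11.22*k^2 - 2.04*k + 3.5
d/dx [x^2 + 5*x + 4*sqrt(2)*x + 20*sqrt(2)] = 2*x + 5 + 4*sqrt(2)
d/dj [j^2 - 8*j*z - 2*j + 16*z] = 2*j - 8*z - 2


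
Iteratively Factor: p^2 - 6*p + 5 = (p - 1)*(p - 5)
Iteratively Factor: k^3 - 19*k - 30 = (k - 5)*(k^2 + 5*k + 6) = (k - 5)*(k + 3)*(k + 2)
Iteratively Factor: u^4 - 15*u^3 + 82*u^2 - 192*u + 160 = (u - 5)*(u^3 - 10*u^2 + 32*u - 32) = (u - 5)*(u - 4)*(u^2 - 6*u + 8) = (u - 5)*(u - 4)^2*(u - 2)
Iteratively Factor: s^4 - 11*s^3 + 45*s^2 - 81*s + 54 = (s - 3)*(s^3 - 8*s^2 + 21*s - 18) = (s - 3)^2*(s^2 - 5*s + 6) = (s - 3)^3*(s - 2)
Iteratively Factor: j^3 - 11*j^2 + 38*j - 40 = (j - 2)*(j^2 - 9*j + 20) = (j - 4)*(j - 2)*(j - 5)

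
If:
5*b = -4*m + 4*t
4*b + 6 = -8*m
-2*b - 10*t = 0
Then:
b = 15/19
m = -87/76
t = -3/19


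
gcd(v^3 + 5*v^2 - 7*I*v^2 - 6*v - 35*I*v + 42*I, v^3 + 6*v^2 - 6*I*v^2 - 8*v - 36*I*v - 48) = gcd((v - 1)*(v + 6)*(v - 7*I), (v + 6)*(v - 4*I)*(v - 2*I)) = v + 6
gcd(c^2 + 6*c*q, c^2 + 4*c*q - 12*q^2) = c + 6*q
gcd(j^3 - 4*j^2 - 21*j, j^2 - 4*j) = j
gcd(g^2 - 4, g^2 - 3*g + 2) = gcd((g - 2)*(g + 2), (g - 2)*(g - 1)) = g - 2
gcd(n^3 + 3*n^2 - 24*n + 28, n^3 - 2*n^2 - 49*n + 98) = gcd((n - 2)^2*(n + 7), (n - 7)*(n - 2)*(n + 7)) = n^2 + 5*n - 14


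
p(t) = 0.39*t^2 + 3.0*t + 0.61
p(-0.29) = -0.23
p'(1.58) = 4.23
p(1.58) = 6.32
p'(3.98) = 6.10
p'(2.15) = 4.68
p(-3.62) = -5.14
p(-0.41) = -0.55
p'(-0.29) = 2.77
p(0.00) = 0.61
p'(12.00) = 12.36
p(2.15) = 8.86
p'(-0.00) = 3.00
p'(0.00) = 3.00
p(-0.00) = 0.61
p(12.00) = 92.77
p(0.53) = 2.31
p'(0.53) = 3.41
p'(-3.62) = 0.18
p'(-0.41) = 2.68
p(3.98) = 18.73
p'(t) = 0.78*t + 3.0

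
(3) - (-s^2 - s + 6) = s^2 + s - 3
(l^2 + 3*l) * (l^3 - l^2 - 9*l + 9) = l^5 + 2*l^4 - 12*l^3 - 18*l^2 + 27*l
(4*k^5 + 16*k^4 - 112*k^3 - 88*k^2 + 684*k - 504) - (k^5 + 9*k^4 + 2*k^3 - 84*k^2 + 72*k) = 3*k^5 + 7*k^4 - 114*k^3 - 4*k^2 + 612*k - 504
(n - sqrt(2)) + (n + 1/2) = 2*n - sqrt(2) + 1/2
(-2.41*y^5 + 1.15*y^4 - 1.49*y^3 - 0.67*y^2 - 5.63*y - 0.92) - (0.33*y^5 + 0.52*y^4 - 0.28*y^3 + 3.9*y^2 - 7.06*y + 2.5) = -2.74*y^5 + 0.63*y^4 - 1.21*y^3 - 4.57*y^2 + 1.43*y - 3.42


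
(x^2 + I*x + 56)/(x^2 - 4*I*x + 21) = (x + 8*I)/(x + 3*I)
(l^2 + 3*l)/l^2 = (l + 3)/l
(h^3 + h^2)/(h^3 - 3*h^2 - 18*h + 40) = h^2*(h + 1)/(h^3 - 3*h^2 - 18*h + 40)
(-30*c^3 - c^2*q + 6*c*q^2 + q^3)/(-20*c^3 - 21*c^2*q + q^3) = (30*c^3 + c^2*q - 6*c*q^2 - q^3)/(20*c^3 + 21*c^2*q - q^3)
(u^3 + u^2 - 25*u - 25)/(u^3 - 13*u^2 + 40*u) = (u^2 + 6*u + 5)/(u*(u - 8))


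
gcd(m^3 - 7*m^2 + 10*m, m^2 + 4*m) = m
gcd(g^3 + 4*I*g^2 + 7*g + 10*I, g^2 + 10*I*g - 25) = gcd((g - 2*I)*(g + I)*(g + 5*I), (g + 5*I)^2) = g + 5*I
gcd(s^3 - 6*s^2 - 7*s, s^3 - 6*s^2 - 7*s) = s^3 - 6*s^2 - 7*s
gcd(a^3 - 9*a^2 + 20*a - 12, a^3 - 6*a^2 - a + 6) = a^2 - 7*a + 6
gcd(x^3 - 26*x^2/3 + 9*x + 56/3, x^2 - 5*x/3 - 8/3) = x^2 - 5*x/3 - 8/3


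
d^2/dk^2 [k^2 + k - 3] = 2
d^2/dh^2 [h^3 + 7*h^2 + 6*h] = 6*h + 14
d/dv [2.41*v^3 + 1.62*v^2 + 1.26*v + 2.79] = 7.23*v^2 + 3.24*v + 1.26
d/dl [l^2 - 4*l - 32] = 2*l - 4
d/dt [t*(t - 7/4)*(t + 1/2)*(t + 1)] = 4*t^3 - 3*t^2/4 - 17*t/4 - 7/8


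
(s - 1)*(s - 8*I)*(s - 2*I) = s^3 - s^2 - 10*I*s^2 - 16*s + 10*I*s + 16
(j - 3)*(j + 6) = j^2 + 3*j - 18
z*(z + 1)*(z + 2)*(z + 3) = z^4 + 6*z^3 + 11*z^2 + 6*z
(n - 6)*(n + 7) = n^2 + n - 42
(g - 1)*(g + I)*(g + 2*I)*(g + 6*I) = g^4 - g^3 + 9*I*g^3 - 20*g^2 - 9*I*g^2 + 20*g - 12*I*g + 12*I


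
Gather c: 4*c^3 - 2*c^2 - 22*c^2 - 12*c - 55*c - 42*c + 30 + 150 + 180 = 4*c^3 - 24*c^2 - 109*c + 360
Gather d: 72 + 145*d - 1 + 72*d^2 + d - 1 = 72*d^2 + 146*d + 70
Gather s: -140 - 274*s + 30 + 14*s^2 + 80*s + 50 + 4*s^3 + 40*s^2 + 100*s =4*s^3 + 54*s^2 - 94*s - 60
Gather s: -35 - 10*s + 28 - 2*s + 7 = -12*s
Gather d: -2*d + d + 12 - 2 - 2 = 8 - d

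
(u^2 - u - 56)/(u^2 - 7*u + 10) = (u^2 - u - 56)/(u^2 - 7*u + 10)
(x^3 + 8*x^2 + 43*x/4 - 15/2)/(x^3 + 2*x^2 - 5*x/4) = (x + 6)/x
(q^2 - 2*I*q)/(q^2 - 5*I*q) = (q - 2*I)/(q - 5*I)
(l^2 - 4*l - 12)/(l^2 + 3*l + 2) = (l - 6)/(l + 1)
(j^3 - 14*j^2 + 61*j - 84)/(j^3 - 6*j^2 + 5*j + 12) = (j - 7)/(j + 1)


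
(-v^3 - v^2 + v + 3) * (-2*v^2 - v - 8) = 2*v^5 + 3*v^4 + 7*v^3 + v^2 - 11*v - 24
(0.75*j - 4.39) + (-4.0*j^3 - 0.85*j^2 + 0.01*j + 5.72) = -4.0*j^3 - 0.85*j^2 + 0.76*j + 1.33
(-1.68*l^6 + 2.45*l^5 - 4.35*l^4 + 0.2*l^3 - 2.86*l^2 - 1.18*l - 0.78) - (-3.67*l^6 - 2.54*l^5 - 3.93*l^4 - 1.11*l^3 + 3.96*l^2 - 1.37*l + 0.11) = 1.99*l^6 + 4.99*l^5 - 0.419999999999999*l^4 + 1.31*l^3 - 6.82*l^2 + 0.19*l - 0.89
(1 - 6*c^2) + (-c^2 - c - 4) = -7*c^2 - c - 3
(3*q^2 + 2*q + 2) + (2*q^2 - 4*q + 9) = 5*q^2 - 2*q + 11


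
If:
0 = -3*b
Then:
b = 0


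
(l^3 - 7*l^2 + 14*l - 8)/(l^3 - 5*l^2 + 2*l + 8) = (l - 1)/(l + 1)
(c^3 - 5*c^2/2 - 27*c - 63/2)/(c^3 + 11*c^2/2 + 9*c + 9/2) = (c - 7)/(c + 1)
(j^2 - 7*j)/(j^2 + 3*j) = (j - 7)/(j + 3)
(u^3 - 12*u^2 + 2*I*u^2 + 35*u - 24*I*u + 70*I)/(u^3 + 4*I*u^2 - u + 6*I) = (u^2 - 12*u + 35)/(u^2 + 2*I*u + 3)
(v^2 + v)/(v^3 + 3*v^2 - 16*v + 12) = v*(v + 1)/(v^3 + 3*v^2 - 16*v + 12)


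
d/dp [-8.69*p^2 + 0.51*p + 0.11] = 0.51 - 17.38*p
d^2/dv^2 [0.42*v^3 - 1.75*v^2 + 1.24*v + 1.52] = 2.52*v - 3.5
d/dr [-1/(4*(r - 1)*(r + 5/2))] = (4*r + 3)/(2*(r - 1)^2*(2*r + 5)^2)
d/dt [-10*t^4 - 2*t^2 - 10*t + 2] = -40*t^3 - 4*t - 10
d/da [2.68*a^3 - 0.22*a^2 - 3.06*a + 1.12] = 8.04*a^2 - 0.44*a - 3.06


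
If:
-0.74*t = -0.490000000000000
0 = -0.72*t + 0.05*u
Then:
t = 0.66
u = 9.54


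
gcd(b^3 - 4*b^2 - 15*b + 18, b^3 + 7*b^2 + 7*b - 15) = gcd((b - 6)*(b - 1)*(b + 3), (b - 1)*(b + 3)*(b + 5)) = b^2 + 2*b - 3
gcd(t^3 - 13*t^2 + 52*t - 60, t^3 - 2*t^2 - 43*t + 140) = t - 5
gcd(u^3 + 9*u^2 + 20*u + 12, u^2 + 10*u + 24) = u + 6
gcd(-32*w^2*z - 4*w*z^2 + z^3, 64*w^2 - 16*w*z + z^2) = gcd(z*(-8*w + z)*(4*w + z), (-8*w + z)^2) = -8*w + z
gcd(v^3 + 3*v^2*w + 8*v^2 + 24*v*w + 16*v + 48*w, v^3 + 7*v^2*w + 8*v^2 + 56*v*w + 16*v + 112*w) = v^2 + 8*v + 16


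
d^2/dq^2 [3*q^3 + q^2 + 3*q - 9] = 18*q + 2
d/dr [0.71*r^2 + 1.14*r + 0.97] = 1.42*r + 1.14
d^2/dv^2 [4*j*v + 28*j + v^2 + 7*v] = 2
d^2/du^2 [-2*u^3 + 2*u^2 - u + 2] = 4 - 12*u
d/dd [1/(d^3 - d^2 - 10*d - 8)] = (-3*d^2 + 2*d + 10)/(-d^3 + d^2 + 10*d + 8)^2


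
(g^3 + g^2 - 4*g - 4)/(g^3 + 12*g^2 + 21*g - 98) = (g^2 + 3*g + 2)/(g^2 + 14*g + 49)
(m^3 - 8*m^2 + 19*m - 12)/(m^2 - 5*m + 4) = m - 3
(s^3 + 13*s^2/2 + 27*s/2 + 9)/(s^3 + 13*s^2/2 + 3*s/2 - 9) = (s^2 + 5*s + 6)/(s^2 + 5*s - 6)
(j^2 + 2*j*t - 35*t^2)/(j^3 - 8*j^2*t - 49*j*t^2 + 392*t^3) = (j - 5*t)/(j^2 - 15*j*t + 56*t^2)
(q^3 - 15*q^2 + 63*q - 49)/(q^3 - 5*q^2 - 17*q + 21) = (q - 7)/(q + 3)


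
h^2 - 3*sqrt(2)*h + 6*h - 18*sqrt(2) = (h + 6)*(h - 3*sqrt(2))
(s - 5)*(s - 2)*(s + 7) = s^3 - 39*s + 70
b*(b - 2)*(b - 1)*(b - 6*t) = b^4 - 6*b^3*t - 3*b^3 + 18*b^2*t + 2*b^2 - 12*b*t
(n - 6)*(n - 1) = n^2 - 7*n + 6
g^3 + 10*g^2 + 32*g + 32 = (g + 2)*(g + 4)^2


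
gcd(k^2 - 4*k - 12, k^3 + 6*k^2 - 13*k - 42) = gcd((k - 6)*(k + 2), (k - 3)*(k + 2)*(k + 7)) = k + 2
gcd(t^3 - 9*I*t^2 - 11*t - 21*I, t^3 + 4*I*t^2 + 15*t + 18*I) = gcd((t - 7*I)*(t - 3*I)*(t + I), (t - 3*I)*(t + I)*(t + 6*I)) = t^2 - 2*I*t + 3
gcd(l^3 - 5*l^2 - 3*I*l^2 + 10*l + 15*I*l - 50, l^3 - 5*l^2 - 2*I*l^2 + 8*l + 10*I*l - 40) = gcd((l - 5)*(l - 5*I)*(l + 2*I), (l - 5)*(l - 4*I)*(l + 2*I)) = l^2 + l*(-5 + 2*I) - 10*I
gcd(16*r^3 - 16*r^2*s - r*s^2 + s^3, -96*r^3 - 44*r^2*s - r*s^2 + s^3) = 4*r + s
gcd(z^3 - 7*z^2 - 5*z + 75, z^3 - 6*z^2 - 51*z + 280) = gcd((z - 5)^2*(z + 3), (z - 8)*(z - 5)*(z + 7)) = z - 5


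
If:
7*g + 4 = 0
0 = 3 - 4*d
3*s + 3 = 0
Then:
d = 3/4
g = -4/7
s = -1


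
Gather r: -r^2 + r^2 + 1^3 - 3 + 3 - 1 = 0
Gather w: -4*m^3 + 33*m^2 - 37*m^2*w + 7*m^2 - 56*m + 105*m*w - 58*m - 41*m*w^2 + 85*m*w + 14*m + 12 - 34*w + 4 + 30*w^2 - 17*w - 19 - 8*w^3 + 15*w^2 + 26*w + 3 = -4*m^3 + 40*m^2 - 100*m - 8*w^3 + w^2*(45 - 41*m) + w*(-37*m^2 + 190*m - 25)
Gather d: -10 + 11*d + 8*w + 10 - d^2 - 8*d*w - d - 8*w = -d^2 + d*(10 - 8*w)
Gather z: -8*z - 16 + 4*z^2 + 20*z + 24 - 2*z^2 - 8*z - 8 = 2*z^2 + 4*z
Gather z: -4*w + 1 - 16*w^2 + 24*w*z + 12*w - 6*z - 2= -16*w^2 + 8*w + z*(24*w - 6) - 1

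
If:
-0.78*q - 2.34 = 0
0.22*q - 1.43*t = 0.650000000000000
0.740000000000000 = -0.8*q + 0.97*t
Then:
No Solution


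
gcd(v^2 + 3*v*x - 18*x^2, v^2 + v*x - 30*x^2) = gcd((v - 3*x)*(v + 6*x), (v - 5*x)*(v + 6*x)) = v + 6*x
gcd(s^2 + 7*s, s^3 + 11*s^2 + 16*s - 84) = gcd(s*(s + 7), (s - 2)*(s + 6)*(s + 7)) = s + 7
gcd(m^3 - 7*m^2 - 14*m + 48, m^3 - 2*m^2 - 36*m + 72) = m - 2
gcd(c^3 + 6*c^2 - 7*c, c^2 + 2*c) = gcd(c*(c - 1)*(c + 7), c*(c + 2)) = c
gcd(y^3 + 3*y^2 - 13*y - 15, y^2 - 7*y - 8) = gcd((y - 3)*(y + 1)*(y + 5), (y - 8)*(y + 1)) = y + 1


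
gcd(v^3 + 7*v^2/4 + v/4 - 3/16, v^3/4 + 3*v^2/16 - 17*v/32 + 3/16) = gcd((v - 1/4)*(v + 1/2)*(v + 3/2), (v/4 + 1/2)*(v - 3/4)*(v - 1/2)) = 1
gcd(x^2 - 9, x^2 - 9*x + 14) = 1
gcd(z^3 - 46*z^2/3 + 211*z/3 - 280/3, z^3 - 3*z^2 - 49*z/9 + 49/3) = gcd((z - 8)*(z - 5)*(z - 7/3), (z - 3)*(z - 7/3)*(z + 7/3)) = z - 7/3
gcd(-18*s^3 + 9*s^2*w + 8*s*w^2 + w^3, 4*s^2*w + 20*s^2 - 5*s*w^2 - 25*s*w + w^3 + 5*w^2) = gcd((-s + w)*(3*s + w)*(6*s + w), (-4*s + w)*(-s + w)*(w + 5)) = s - w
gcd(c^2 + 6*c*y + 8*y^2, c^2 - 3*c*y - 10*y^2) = c + 2*y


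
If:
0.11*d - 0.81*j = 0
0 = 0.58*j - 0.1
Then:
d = 1.27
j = 0.17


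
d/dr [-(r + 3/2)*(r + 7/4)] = -2*r - 13/4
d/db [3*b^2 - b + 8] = 6*b - 1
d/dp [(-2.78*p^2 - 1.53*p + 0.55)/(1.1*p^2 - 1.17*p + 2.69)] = (4.9356*p^2 - 16.1664*p - 3.4722)/(1.21*p^4 - 2.574*p^3 + 7.2869*p^2 - 6.2946*p + 7.2361)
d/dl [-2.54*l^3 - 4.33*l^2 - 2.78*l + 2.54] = -7.62*l^2 - 8.66*l - 2.78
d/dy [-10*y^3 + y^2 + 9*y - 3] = -30*y^2 + 2*y + 9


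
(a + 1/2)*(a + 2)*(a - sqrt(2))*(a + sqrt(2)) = a^4 + 5*a^3/2 - a^2 - 5*a - 2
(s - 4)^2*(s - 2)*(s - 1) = s^4 - 11*s^3 + 42*s^2 - 64*s + 32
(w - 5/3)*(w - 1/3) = w^2 - 2*w + 5/9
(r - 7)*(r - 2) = r^2 - 9*r + 14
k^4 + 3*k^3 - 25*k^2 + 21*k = k*(k - 3)*(k - 1)*(k + 7)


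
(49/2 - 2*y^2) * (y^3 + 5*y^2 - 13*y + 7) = -2*y^5 - 10*y^4 + 101*y^3/2 + 217*y^2/2 - 637*y/2 + 343/2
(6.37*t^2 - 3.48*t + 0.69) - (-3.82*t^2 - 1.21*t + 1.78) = 10.19*t^2 - 2.27*t - 1.09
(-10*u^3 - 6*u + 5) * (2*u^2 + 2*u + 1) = -20*u^5 - 20*u^4 - 22*u^3 - 2*u^2 + 4*u + 5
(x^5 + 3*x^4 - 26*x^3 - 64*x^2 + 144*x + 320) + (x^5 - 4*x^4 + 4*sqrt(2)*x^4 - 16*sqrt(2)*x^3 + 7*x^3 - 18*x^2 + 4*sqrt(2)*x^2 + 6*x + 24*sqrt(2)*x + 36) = 2*x^5 - x^4 + 4*sqrt(2)*x^4 - 16*sqrt(2)*x^3 - 19*x^3 - 82*x^2 + 4*sqrt(2)*x^2 + 24*sqrt(2)*x + 150*x + 356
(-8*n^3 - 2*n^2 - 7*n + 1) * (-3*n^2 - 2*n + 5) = 24*n^5 + 22*n^4 - 15*n^3 + n^2 - 37*n + 5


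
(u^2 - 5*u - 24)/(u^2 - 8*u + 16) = (u^2 - 5*u - 24)/(u^2 - 8*u + 16)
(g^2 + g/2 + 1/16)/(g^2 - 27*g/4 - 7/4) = (g + 1/4)/(g - 7)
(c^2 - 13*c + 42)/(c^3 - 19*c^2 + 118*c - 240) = (c - 7)/(c^2 - 13*c + 40)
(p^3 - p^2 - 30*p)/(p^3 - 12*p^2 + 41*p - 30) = p*(p + 5)/(p^2 - 6*p + 5)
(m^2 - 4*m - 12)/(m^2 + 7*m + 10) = (m - 6)/(m + 5)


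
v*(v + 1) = v^2 + v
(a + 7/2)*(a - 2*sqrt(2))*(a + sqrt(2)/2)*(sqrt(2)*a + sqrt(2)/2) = sqrt(2)*a^4 - 3*a^3 + 4*sqrt(2)*a^3 - 12*a^2 - sqrt(2)*a^2/4 - 8*sqrt(2)*a - 21*a/4 - 7*sqrt(2)/2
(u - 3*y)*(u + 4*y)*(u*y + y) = u^3*y + u^2*y^2 + u^2*y - 12*u*y^3 + u*y^2 - 12*y^3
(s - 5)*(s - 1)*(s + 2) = s^3 - 4*s^2 - 7*s + 10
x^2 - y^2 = (x - y)*(x + y)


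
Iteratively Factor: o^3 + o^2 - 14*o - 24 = (o + 3)*(o^2 - 2*o - 8) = (o - 4)*(o + 3)*(o + 2)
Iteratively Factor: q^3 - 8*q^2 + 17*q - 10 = (q - 1)*(q^2 - 7*q + 10) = (q - 2)*(q - 1)*(q - 5)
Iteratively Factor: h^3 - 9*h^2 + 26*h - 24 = (h - 4)*(h^2 - 5*h + 6) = (h - 4)*(h - 2)*(h - 3)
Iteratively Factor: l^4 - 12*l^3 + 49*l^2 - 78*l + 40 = (l - 1)*(l^3 - 11*l^2 + 38*l - 40) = (l - 4)*(l - 1)*(l^2 - 7*l + 10) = (l - 4)*(l - 2)*(l - 1)*(l - 5)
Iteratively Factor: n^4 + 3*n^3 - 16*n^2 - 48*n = (n - 4)*(n^3 + 7*n^2 + 12*n) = (n - 4)*(n + 3)*(n^2 + 4*n) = (n - 4)*(n + 3)*(n + 4)*(n)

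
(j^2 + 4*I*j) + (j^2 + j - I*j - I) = 2*j^2 + j + 3*I*j - I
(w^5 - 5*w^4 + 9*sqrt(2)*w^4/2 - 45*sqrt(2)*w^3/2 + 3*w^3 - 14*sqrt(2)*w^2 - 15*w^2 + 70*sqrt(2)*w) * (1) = w^5 - 5*w^4 + 9*sqrt(2)*w^4/2 - 45*sqrt(2)*w^3/2 + 3*w^3 - 14*sqrt(2)*w^2 - 15*w^2 + 70*sqrt(2)*w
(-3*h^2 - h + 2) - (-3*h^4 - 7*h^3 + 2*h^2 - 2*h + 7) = 3*h^4 + 7*h^3 - 5*h^2 + h - 5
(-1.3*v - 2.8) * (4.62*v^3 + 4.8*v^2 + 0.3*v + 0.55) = -6.006*v^4 - 19.176*v^3 - 13.83*v^2 - 1.555*v - 1.54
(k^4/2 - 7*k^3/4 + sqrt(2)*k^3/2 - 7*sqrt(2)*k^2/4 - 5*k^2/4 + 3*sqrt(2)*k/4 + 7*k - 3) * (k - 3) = k^5/2 - 13*k^4/4 + sqrt(2)*k^4/2 - 13*sqrt(2)*k^3/4 + 4*k^3 + 6*sqrt(2)*k^2 + 43*k^2/4 - 24*k - 9*sqrt(2)*k/4 + 9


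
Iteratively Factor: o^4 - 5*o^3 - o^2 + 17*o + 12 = (o - 3)*(o^3 - 2*o^2 - 7*o - 4) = (o - 4)*(o - 3)*(o^2 + 2*o + 1) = (o - 4)*(o - 3)*(o + 1)*(o + 1)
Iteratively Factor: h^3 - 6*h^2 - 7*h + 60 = (h - 4)*(h^2 - 2*h - 15) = (h - 4)*(h + 3)*(h - 5)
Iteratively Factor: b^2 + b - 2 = (b + 2)*(b - 1)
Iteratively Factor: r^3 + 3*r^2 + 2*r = (r)*(r^2 + 3*r + 2) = r*(r + 2)*(r + 1)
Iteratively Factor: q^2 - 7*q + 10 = (q - 2)*(q - 5)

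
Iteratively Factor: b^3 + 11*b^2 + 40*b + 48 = (b + 3)*(b^2 + 8*b + 16) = (b + 3)*(b + 4)*(b + 4)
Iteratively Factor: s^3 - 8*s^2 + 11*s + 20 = (s - 5)*(s^2 - 3*s - 4) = (s - 5)*(s + 1)*(s - 4)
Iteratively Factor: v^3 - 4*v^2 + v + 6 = (v - 3)*(v^2 - v - 2) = (v - 3)*(v + 1)*(v - 2)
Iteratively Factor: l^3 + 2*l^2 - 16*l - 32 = (l + 2)*(l^2 - 16) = (l - 4)*(l + 2)*(l + 4)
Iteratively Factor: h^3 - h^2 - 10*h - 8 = (h + 2)*(h^2 - 3*h - 4) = (h - 4)*(h + 2)*(h + 1)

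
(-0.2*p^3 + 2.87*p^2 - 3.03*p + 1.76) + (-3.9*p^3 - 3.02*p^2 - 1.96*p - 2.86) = -4.1*p^3 - 0.15*p^2 - 4.99*p - 1.1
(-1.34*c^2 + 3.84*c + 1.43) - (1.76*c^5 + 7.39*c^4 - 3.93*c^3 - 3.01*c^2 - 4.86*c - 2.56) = -1.76*c^5 - 7.39*c^4 + 3.93*c^3 + 1.67*c^2 + 8.7*c + 3.99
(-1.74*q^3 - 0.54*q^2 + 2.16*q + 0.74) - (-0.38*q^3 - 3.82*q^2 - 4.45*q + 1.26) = -1.36*q^3 + 3.28*q^2 + 6.61*q - 0.52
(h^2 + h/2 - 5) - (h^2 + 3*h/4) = -h/4 - 5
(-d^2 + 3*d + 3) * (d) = -d^3 + 3*d^2 + 3*d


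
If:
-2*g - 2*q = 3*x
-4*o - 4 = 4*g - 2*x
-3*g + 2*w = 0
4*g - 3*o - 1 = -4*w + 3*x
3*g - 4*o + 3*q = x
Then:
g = 2/53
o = -121/159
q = -46/53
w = 3/53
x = 88/159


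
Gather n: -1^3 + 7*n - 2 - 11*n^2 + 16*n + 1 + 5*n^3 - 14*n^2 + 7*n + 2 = 5*n^3 - 25*n^2 + 30*n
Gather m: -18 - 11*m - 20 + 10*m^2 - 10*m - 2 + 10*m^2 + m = 20*m^2 - 20*m - 40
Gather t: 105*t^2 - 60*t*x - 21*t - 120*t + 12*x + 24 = 105*t^2 + t*(-60*x - 141) + 12*x + 24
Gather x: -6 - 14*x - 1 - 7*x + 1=-21*x - 6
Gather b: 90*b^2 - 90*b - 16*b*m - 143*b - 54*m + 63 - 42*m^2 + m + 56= 90*b^2 + b*(-16*m - 233) - 42*m^2 - 53*m + 119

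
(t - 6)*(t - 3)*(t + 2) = t^3 - 7*t^2 + 36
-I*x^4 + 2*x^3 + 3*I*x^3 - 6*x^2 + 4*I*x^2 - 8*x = x*(x - 4)*(x + 2*I)*(-I*x - I)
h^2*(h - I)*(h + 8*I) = h^4 + 7*I*h^3 + 8*h^2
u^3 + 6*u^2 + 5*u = u*(u + 1)*(u + 5)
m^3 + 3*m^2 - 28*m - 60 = (m - 5)*(m + 2)*(m + 6)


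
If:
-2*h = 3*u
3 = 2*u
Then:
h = -9/4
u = 3/2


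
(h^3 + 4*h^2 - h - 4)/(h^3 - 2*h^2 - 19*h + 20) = (h + 1)/(h - 5)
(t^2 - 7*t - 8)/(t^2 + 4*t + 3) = (t - 8)/(t + 3)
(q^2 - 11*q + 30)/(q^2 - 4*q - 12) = (q - 5)/(q + 2)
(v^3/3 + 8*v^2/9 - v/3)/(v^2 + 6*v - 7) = v*(3*v^2 + 8*v - 3)/(9*(v^2 + 6*v - 7))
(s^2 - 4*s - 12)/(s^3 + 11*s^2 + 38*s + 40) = (s - 6)/(s^2 + 9*s + 20)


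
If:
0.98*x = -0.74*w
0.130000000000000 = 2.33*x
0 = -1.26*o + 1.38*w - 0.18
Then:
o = -0.22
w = -0.07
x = 0.06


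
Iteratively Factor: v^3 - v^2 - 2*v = (v)*(v^2 - v - 2) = v*(v - 2)*(v + 1)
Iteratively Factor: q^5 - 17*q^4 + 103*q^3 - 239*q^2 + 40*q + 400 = (q - 4)*(q^4 - 13*q^3 + 51*q^2 - 35*q - 100) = (q - 5)*(q - 4)*(q^3 - 8*q^2 + 11*q + 20) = (q - 5)^2*(q - 4)*(q^2 - 3*q - 4) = (q - 5)^2*(q - 4)^2*(q + 1)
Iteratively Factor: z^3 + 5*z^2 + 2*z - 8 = (z + 2)*(z^2 + 3*z - 4) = (z + 2)*(z + 4)*(z - 1)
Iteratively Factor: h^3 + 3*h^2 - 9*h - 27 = (h - 3)*(h^2 + 6*h + 9) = (h - 3)*(h + 3)*(h + 3)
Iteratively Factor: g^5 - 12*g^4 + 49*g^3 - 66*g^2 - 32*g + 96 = (g - 2)*(g^4 - 10*g^3 + 29*g^2 - 8*g - 48) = (g - 4)*(g - 2)*(g^3 - 6*g^2 + 5*g + 12) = (g - 4)*(g - 3)*(g - 2)*(g^2 - 3*g - 4) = (g - 4)*(g - 3)*(g - 2)*(g + 1)*(g - 4)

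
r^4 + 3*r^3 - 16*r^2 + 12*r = r*(r - 2)*(r - 1)*(r + 6)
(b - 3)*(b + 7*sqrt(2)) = b^2 - 3*b + 7*sqrt(2)*b - 21*sqrt(2)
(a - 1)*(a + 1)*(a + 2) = a^3 + 2*a^2 - a - 2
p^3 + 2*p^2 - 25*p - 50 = (p - 5)*(p + 2)*(p + 5)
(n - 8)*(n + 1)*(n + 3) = n^3 - 4*n^2 - 29*n - 24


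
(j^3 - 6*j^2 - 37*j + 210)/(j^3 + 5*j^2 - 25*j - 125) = (j^2 - j - 42)/(j^2 + 10*j + 25)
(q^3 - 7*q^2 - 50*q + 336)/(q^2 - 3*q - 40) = (q^2 + q - 42)/(q + 5)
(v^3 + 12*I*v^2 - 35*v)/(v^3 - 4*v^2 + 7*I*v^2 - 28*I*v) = (v + 5*I)/(v - 4)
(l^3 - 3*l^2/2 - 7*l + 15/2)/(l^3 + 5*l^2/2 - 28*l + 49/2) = (2*l^2 - l - 15)/(2*l^2 + 7*l - 49)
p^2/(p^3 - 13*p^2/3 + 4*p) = 3*p/(3*p^2 - 13*p + 12)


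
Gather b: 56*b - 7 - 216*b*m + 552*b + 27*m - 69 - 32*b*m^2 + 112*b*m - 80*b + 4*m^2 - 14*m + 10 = b*(-32*m^2 - 104*m + 528) + 4*m^2 + 13*m - 66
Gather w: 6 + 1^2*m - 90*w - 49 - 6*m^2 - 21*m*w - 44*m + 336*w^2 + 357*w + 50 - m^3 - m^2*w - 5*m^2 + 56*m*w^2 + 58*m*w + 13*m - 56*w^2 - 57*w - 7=-m^3 - 11*m^2 - 30*m + w^2*(56*m + 280) + w*(-m^2 + 37*m + 210)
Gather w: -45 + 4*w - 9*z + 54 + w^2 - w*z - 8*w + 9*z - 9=w^2 + w*(-z - 4)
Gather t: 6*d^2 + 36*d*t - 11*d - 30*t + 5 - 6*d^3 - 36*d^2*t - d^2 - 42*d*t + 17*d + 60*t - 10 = -6*d^3 + 5*d^2 + 6*d + t*(-36*d^2 - 6*d + 30) - 5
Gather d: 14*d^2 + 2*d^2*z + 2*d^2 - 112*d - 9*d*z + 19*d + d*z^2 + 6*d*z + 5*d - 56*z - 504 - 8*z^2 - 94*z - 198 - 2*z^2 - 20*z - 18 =d^2*(2*z + 16) + d*(z^2 - 3*z - 88) - 10*z^2 - 170*z - 720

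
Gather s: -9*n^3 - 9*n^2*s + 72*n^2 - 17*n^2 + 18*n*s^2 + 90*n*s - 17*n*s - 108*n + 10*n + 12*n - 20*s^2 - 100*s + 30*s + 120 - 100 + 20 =-9*n^3 + 55*n^2 - 86*n + s^2*(18*n - 20) + s*(-9*n^2 + 73*n - 70) + 40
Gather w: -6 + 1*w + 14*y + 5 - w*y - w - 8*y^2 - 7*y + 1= -w*y - 8*y^2 + 7*y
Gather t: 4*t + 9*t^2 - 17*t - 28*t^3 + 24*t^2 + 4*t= -28*t^3 + 33*t^2 - 9*t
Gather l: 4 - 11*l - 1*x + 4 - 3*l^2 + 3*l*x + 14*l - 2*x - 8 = -3*l^2 + l*(3*x + 3) - 3*x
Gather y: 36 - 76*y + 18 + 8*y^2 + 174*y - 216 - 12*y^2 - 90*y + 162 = -4*y^2 + 8*y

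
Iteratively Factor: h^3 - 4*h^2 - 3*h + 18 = (h - 3)*(h^2 - h - 6) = (h - 3)^2*(h + 2)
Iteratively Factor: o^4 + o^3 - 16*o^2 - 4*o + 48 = (o - 2)*(o^3 + 3*o^2 - 10*o - 24) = (o - 2)*(o + 2)*(o^2 + o - 12) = (o - 3)*(o - 2)*(o + 2)*(o + 4)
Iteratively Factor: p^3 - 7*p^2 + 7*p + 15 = (p - 3)*(p^2 - 4*p - 5) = (p - 5)*(p - 3)*(p + 1)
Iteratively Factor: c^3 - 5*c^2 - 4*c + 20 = (c + 2)*(c^2 - 7*c + 10) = (c - 2)*(c + 2)*(c - 5)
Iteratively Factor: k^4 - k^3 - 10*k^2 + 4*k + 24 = (k - 3)*(k^3 + 2*k^2 - 4*k - 8) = (k - 3)*(k + 2)*(k^2 - 4) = (k - 3)*(k + 2)^2*(k - 2)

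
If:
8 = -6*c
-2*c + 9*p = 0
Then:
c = -4/3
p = -8/27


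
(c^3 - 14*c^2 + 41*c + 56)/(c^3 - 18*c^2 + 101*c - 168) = (c + 1)/(c - 3)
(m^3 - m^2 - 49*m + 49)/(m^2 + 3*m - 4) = (m^2 - 49)/(m + 4)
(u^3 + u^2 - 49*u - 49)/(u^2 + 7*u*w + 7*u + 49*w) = (u^2 - 6*u - 7)/(u + 7*w)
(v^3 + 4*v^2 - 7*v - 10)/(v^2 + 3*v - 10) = v + 1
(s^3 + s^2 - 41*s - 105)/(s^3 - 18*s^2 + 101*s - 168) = (s^2 + 8*s + 15)/(s^2 - 11*s + 24)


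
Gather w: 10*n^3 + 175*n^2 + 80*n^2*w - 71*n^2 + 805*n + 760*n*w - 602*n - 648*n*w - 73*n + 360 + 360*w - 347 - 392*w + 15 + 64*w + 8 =10*n^3 + 104*n^2 + 130*n + w*(80*n^2 + 112*n + 32) + 36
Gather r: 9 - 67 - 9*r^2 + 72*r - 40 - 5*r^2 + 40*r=-14*r^2 + 112*r - 98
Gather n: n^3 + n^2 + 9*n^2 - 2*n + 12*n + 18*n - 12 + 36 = n^3 + 10*n^2 + 28*n + 24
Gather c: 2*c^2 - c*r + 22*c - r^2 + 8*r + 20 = 2*c^2 + c*(22 - r) - r^2 + 8*r + 20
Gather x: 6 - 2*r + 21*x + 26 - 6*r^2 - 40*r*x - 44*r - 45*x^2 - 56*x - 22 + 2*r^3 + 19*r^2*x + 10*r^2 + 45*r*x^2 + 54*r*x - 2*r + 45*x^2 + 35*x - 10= 2*r^3 + 4*r^2 + 45*r*x^2 - 48*r + x*(19*r^2 + 14*r)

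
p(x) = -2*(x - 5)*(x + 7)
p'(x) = -4*x - 4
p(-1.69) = 71.05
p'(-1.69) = 2.76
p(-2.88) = 64.93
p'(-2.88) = 7.52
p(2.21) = 51.39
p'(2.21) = -12.84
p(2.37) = 49.29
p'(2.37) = -13.48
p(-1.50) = 71.50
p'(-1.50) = 2.00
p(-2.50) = 67.50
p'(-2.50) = 6.00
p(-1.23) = 71.89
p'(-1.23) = 0.92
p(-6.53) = 10.84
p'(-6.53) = 22.12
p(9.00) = -128.00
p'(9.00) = -40.00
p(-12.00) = -170.00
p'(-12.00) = 44.00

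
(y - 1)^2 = y^2 - 2*y + 1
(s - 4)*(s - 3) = s^2 - 7*s + 12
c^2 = c^2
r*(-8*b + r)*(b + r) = -8*b^2*r - 7*b*r^2 + r^3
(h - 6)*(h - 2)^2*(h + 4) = h^4 - 6*h^3 - 12*h^2 + 88*h - 96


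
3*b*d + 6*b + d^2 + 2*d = (3*b + d)*(d + 2)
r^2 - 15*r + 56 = (r - 8)*(r - 7)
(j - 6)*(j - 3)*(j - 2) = j^3 - 11*j^2 + 36*j - 36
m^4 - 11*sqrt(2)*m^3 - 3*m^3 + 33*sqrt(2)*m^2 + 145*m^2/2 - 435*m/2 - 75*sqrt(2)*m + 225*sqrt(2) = (m - 3)*(m - 6*sqrt(2))*(m - 5*sqrt(2)/2)^2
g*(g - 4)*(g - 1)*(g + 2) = g^4 - 3*g^3 - 6*g^2 + 8*g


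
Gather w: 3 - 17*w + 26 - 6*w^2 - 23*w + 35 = -6*w^2 - 40*w + 64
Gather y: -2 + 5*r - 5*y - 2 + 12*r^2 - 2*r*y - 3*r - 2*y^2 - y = 12*r^2 + 2*r - 2*y^2 + y*(-2*r - 6) - 4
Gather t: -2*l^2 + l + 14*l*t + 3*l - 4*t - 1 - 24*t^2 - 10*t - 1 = -2*l^2 + 4*l - 24*t^2 + t*(14*l - 14) - 2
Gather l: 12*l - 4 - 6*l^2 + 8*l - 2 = -6*l^2 + 20*l - 6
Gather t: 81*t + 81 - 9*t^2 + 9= -9*t^2 + 81*t + 90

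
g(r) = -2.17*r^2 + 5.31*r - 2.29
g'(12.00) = -46.77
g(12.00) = -251.05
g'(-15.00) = 70.41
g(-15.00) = -570.19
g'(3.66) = -10.57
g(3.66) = -11.92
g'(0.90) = 1.40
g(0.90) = 0.73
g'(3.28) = -8.93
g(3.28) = -8.22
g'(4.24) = -13.09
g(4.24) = -18.79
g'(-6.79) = 34.78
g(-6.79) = -138.39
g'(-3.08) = 18.68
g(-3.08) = -39.23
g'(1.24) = -0.07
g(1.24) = 0.96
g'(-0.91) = 9.26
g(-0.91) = -8.92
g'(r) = 5.31 - 4.34*r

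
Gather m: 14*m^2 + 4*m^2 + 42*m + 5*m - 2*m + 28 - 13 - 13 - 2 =18*m^2 + 45*m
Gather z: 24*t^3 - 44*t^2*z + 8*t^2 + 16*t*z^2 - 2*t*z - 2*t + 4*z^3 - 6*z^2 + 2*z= 24*t^3 + 8*t^2 - 2*t + 4*z^3 + z^2*(16*t - 6) + z*(-44*t^2 - 2*t + 2)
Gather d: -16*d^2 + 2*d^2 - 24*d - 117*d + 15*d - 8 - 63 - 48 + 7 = -14*d^2 - 126*d - 112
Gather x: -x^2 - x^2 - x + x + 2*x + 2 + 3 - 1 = -2*x^2 + 2*x + 4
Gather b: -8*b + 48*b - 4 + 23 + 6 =40*b + 25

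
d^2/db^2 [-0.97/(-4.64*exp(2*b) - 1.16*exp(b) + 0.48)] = (0.97*(9.28*exp(b) + 1.16)*(18.56*exp(b) + 2.32)*exp(b) - (18.0032*exp(b) + 1.1252)*(4.64*exp(2*b) + 1.16*exp(b) - 0.48))*exp(b)/(4.64*exp(2*b) + 1.16*exp(b) - 0.48)^3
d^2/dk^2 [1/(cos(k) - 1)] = (sin(k)^2 - cos(k) + 1)/(cos(k) - 1)^3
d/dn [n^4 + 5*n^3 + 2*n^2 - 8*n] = 4*n^3 + 15*n^2 + 4*n - 8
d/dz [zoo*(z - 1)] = zoo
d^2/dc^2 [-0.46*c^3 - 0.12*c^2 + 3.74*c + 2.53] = -2.76*c - 0.24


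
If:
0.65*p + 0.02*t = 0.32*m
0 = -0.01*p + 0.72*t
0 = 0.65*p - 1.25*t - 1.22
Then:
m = 3.92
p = 1.93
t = 0.03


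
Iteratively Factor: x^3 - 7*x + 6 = (x - 2)*(x^2 + 2*x - 3) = (x - 2)*(x - 1)*(x + 3)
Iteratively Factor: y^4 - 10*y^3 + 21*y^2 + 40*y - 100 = (y - 5)*(y^3 - 5*y^2 - 4*y + 20) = (y - 5)*(y - 2)*(y^2 - 3*y - 10) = (y - 5)*(y - 2)*(y + 2)*(y - 5)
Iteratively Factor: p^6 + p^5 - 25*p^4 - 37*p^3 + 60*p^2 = (p + 3)*(p^5 - 2*p^4 - 19*p^3 + 20*p^2) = p*(p + 3)*(p^4 - 2*p^3 - 19*p^2 + 20*p) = p*(p - 1)*(p + 3)*(p^3 - p^2 - 20*p) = p*(p - 5)*(p - 1)*(p + 3)*(p^2 + 4*p) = p*(p - 5)*(p - 1)*(p + 3)*(p + 4)*(p)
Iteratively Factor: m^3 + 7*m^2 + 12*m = (m + 4)*(m^2 + 3*m) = m*(m + 4)*(m + 3)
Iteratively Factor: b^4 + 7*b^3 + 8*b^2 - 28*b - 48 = (b + 3)*(b^3 + 4*b^2 - 4*b - 16) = (b - 2)*(b + 3)*(b^2 + 6*b + 8) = (b - 2)*(b + 3)*(b + 4)*(b + 2)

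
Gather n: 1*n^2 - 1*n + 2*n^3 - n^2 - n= 2*n^3 - 2*n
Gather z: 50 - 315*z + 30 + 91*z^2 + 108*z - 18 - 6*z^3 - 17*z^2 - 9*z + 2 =-6*z^3 + 74*z^2 - 216*z + 64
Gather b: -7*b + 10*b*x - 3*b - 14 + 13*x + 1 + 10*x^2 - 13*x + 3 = b*(10*x - 10) + 10*x^2 - 10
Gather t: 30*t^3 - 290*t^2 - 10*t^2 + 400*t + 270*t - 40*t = 30*t^3 - 300*t^2 + 630*t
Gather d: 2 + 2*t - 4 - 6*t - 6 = -4*t - 8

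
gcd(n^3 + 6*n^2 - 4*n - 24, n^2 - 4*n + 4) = n - 2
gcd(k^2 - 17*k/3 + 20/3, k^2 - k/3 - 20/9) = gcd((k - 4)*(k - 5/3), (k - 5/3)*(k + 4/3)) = k - 5/3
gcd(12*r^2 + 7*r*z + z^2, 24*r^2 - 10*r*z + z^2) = 1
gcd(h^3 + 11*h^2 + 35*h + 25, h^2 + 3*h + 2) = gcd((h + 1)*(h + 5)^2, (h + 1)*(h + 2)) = h + 1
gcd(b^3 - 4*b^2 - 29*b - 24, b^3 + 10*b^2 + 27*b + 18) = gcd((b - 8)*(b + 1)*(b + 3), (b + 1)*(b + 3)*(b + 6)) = b^2 + 4*b + 3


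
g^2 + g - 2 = (g - 1)*(g + 2)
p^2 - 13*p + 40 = (p - 8)*(p - 5)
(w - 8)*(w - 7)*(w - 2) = w^3 - 17*w^2 + 86*w - 112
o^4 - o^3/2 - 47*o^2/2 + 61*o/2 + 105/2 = (o - 7/2)*(o - 3)*(o + 1)*(o + 5)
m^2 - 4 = (m - 2)*(m + 2)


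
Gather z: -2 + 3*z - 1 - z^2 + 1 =-z^2 + 3*z - 2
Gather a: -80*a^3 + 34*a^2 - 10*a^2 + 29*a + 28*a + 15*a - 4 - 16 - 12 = -80*a^3 + 24*a^2 + 72*a - 32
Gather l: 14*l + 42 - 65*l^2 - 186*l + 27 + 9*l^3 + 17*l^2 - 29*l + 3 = 9*l^3 - 48*l^2 - 201*l + 72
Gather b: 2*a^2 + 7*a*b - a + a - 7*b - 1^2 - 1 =2*a^2 + b*(7*a - 7) - 2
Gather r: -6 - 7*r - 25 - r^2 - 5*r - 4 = -r^2 - 12*r - 35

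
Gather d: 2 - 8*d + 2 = 4 - 8*d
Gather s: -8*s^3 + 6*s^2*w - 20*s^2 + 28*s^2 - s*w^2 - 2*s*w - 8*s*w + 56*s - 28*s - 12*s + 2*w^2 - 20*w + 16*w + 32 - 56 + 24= -8*s^3 + s^2*(6*w + 8) + s*(-w^2 - 10*w + 16) + 2*w^2 - 4*w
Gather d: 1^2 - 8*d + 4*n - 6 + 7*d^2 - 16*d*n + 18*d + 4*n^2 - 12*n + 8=7*d^2 + d*(10 - 16*n) + 4*n^2 - 8*n + 3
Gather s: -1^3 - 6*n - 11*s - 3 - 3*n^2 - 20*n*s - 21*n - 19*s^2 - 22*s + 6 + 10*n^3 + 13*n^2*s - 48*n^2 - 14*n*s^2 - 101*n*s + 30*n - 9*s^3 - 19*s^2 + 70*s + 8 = 10*n^3 - 51*n^2 + 3*n - 9*s^3 + s^2*(-14*n - 38) + s*(13*n^2 - 121*n + 37) + 10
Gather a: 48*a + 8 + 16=48*a + 24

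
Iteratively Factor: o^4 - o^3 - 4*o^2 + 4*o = (o - 1)*(o^3 - 4*o) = (o - 2)*(o - 1)*(o^2 + 2*o) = o*(o - 2)*(o - 1)*(o + 2)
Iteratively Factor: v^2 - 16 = (v + 4)*(v - 4)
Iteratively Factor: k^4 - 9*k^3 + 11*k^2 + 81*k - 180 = (k - 5)*(k^3 - 4*k^2 - 9*k + 36) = (k - 5)*(k + 3)*(k^2 - 7*k + 12) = (k - 5)*(k - 4)*(k + 3)*(k - 3)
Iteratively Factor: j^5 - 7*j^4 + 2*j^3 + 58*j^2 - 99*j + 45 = (j - 1)*(j^4 - 6*j^3 - 4*j^2 + 54*j - 45) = (j - 1)*(j + 3)*(j^3 - 9*j^2 + 23*j - 15) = (j - 3)*(j - 1)*(j + 3)*(j^2 - 6*j + 5) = (j - 3)*(j - 1)^2*(j + 3)*(j - 5)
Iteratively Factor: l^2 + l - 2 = (l - 1)*(l + 2)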